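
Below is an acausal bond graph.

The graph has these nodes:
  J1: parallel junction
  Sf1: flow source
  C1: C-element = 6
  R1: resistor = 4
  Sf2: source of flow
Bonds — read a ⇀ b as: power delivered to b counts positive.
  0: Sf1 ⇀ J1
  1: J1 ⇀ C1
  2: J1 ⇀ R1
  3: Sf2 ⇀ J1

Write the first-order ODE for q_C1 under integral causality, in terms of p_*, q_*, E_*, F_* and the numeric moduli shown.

b0 stroke→Sf1  (Sf1: flow source, stroke at near end)
b3 stroke→Sf2  (Sf2 fixes flow; stroke at Sf2)
b1 stroke→J1  (C1 integral (e out))
b2 stroke→R1  (J1: bond 1 brought effort, rest push out)

dq_C1/dt = F_Sf1 + F_Sf2 - q_C1/24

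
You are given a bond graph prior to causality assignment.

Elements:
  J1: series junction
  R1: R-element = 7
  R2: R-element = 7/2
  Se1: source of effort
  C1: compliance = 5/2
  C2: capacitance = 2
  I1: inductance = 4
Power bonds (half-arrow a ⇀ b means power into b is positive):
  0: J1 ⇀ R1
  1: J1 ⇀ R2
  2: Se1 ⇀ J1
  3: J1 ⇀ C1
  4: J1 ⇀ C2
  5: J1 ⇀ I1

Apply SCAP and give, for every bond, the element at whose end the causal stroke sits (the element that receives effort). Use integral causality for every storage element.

#0 stroke at J1
#1 stroke at J1
#2 stroke at J1
#3 stroke at J1
#4 stroke at J1
#5 stroke at I1

b2 →J1  (source Se1 imposes e)
b3 →J1  (C1 integral (e out))
b4 →J1  (prefer integral on C2)
b5 →I1  (I1 integral (f out))
b0 →J1  (J1: bond 5 brought flow, rest push out)
b1 →J1  (1-jn J1 has f-setter on 5)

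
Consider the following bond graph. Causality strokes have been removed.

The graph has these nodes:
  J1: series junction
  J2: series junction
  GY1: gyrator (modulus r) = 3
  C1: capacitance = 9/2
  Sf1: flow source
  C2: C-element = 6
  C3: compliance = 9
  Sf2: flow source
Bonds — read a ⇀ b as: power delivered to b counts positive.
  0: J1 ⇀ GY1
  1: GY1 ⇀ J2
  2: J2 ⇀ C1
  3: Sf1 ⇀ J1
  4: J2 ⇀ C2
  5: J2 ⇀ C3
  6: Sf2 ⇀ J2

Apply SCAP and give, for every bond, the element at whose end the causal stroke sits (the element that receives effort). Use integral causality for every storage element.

β0 →J1
β1 →J2
β2 →J2
β3 →Sf1
β4 →J2
β5 →J2
β6 →Sf2

β3 stroke→Sf1  (Sf1: flow source, stroke at near end)
β6 stroke→Sf2  (source Sf2 imposes f)
β0 stroke→J1  (1-jn J1 has f-setter on 3)
β1 stroke→J2  (common-f at J2 fixed by 6)
β2 stroke→J2  (1-jn J2 has f-setter on 6)
β4 stroke→J2  (common-f at J2 fixed by 6)
β5 stroke→J2  (J2: bond 6 brought flow, rest push out)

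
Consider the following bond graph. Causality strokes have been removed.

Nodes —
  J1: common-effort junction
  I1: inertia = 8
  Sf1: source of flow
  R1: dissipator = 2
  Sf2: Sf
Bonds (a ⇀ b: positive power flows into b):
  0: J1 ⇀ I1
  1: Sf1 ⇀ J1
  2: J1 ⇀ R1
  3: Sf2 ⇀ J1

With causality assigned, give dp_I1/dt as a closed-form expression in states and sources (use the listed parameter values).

dp_I1/dt = 2*F_Sf1 + 2*F_Sf2 - p_I1/4

β1 stroke→Sf1  (Sf1: flow source, stroke at near end)
β3 stroke→Sf2  (Sf2 (Sf) sets flow on bond)
β0 stroke→I1  (I1 integral (f out))
β2 stroke→J1  (closing 0-jn rule on J1)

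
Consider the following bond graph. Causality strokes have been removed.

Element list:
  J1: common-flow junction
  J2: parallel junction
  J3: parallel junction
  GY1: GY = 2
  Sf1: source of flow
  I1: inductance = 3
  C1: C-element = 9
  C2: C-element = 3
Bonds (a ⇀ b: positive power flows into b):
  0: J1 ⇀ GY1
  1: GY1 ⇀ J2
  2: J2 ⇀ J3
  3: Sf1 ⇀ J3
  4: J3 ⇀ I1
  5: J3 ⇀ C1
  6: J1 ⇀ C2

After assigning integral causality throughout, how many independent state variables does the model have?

3  (C1, C2, I1 all integral)

b3 →Sf1  (source Sf1 imposes f)
b4 →I1  (I1 outputs flow p/I1)
b5 →J3  (C1 integral (e out))
b2 →J2  (J3 effort already set via bond 5)
b1 →GY1  (0-jn J2 has e-setter on 2)
b0 →GY1  (GY1 both-in/both-out from 1)
b6 →J1  (J1 flow already set via bond 0)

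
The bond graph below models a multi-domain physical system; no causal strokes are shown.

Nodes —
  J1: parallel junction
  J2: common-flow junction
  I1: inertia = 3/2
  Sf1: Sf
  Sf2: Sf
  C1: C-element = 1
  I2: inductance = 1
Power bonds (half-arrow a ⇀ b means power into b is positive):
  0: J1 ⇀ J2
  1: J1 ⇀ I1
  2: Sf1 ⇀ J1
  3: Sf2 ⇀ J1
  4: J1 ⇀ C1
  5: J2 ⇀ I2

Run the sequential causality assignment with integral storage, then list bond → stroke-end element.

β0 stroke at J2
β1 stroke at I1
β2 stroke at Sf1
β3 stroke at Sf2
β4 stroke at J1
β5 stroke at I2

β2 →Sf1  (Sf1 fixes flow; stroke at Sf1)
β3 →Sf2  (Sf2 (Sf) sets flow on bond)
β1 →I1  (I1 outputs flow p/I1)
β4 →J1  (prefer integral on C1)
β0 →J2  (0-jn J1 has e-setter on 4)
β5 →I2  (only one flow-in slot at J2)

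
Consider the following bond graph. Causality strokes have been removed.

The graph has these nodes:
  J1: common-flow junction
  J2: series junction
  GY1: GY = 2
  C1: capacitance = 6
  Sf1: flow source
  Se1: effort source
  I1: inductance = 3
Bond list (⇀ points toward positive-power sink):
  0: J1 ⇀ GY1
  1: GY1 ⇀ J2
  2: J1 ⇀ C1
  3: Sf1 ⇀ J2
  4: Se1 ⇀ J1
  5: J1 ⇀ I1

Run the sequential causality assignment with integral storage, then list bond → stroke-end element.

bond 0 →J1
bond 1 →J2
bond 2 →J1
bond 3 →Sf1
bond 4 →J1
bond 5 →I1

b3 stroke→Sf1  (Sf1 fixes flow; stroke at Sf1)
b4 stroke→J1  (Se1 (Se) sets effort on bond)
b1 stroke→J2  (J2: bond 3 brought flow, rest push out)
b0 stroke→J1  (GY1 both-in/both-out from 1)
b2 stroke→J1  (C1 outputs effort q/C1)
b5 stroke→I1  (J1: last free bond brings flow in)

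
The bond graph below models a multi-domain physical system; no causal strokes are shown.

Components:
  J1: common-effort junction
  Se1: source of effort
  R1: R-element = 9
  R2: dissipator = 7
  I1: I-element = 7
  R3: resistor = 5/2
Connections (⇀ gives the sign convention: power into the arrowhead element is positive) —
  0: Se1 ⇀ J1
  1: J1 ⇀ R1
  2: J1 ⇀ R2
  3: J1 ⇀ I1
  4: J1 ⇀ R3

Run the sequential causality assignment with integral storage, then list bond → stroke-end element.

β0 stroke→J1  (Se1: effort source, stroke at far end)
β1 stroke→R1  (J1 effort already set via bond 0)
β2 stroke→R2  (J1: bond 0 brought effort, rest push out)
β3 stroke→I1  (J1 effort already set via bond 0)
β4 stroke→R3  (J1: bond 0 brought effort, rest push out)

β0 |J1
β1 |R1
β2 |R2
β3 |I1
β4 |R3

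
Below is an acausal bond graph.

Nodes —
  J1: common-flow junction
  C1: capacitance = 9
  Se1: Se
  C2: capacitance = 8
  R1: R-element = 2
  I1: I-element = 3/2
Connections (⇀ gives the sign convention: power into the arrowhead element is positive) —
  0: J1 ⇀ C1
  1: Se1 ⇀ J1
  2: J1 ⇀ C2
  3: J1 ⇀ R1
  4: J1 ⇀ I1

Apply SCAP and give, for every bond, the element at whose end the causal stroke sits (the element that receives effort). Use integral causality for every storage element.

β1 stroke at J1  (source Se1 imposes e)
β0 stroke at J1  (prefer integral on C1)
β2 stroke at J1  (C2: C, integral causality)
β4 stroke at I1  (prefer integral on I1)
β3 stroke at J1  (1-jn J1 has f-setter on 4)

#0 stroke→J1
#1 stroke→J1
#2 stroke→J1
#3 stroke→J1
#4 stroke→I1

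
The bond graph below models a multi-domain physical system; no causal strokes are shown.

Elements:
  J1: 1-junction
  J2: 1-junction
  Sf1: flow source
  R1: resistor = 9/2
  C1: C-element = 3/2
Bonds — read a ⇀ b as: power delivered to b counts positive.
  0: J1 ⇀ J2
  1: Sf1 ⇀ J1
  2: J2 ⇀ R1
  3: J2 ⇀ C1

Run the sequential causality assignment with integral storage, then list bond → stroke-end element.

β0 |J1
β1 |Sf1
β2 |J2
β3 |J2

bond 1 stroke→Sf1  (Sf1 fixes flow; stroke at Sf1)
bond 0 stroke→J1  (J1 flow already set via bond 1)
bond 2 stroke→J2  (J2: bond 0 brought flow, rest push out)
bond 3 stroke→J2  (J2 flow already set via bond 0)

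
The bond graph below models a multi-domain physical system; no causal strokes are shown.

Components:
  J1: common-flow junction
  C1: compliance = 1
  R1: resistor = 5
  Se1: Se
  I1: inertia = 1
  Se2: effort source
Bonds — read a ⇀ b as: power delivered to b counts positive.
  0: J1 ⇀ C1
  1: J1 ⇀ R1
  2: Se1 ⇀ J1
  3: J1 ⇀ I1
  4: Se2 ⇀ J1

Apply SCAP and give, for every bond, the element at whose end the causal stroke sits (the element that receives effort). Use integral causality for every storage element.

β0 →J1
β1 →J1
β2 →J1
β3 →I1
β4 →J1

β2 |J1  (Se1 (Se) sets effort on bond)
β4 |J1  (Se2 fixes effort; stroke away)
β0 |J1  (prefer integral on C1)
β3 |I1  (I1: I, integral causality)
β1 |J1  (1-jn J1 has f-setter on 3)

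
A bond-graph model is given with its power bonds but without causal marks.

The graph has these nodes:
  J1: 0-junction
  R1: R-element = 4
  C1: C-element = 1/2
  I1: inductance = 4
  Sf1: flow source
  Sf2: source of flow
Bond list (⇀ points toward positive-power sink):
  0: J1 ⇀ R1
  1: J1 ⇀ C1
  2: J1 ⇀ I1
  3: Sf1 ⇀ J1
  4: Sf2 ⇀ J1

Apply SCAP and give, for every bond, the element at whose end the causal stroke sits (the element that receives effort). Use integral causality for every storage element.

bond 0 |R1
bond 1 |J1
bond 2 |I1
bond 3 |Sf1
bond 4 |Sf2

β3 stroke→Sf1  (Sf1 fixes flow; stroke at Sf1)
β4 stroke→Sf2  (Sf2 (Sf) sets flow on bond)
β1 stroke→J1  (C1 integral (e out))
β0 stroke→R1  (J1: bond 1 brought effort, rest push out)
β2 stroke→I1  (0-jn J1 has e-setter on 1)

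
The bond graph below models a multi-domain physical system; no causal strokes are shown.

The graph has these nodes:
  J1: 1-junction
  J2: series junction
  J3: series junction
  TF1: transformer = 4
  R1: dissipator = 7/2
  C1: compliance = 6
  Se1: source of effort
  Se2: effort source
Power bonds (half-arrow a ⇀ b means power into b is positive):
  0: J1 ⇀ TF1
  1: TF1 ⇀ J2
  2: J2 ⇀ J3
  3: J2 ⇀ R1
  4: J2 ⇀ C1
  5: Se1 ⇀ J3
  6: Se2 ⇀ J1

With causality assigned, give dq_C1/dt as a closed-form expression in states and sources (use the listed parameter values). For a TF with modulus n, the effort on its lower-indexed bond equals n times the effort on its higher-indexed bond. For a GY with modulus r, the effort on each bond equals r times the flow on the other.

dq_C1/dt = 2*E_Se1/7 + E_Se2/14 - q_C1/21

#5 stroke→J3  (Se1 fixes effort; stroke away)
#6 stroke→J1  (source Se2 imposes e)
#0 stroke→TF1  (closing 1-jn rule on J1)
#2 stroke→J2  (closing 1-jn rule on J3)
#1 stroke→J2  (through TF1, causality passes straight; one stroke at TF1)
#4 stroke→J2  (prefer integral on C1)
#3 stroke→R1  (J2 needs exactly one f-in)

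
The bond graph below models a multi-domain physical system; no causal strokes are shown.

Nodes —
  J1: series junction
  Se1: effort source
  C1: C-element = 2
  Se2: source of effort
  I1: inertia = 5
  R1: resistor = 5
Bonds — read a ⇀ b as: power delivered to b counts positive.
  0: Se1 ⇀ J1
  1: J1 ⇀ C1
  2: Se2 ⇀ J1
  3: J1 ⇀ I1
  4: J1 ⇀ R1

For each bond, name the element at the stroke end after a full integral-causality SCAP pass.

b0 stroke at J1
b1 stroke at J1
b2 stroke at J1
b3 stroke at I1
b4 stroke at J1

b0 stroke→J1  (Se1: effort source, stroke at far end)
b2 stroke→J1  (Se2 (Se) sets effort on bond)
b1 stroke→J1  (prefer integral on C1)
b3 stroke→I1  (I1: I, integral causality)
b4 stroke→J1  (common-f at J1 fixed by 3)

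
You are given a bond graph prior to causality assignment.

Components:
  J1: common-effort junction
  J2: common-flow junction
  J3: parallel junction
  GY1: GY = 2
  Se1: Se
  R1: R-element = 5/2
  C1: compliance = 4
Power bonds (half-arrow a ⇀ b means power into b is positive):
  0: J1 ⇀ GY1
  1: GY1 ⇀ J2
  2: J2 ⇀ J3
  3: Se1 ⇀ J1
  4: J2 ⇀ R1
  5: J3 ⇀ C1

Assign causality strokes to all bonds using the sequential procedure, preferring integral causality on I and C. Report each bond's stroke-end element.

#0 |GY1
#1 |GY1
#2 |J2
#3 |J1
#4 |J2
#5 |J3

#3 |J1  (source Se1 imposes e)
#0 |GY1  (J1 effort already set via bond 3)
#1 |GY1  (GY1 both-in/both-out from 0)
#2 |J2  (1-jn J2 has f-setter on 1)
#4 |J2  (J2 flow already set via bond 1)
#5 |J3  (closing 0-jn rule on J3)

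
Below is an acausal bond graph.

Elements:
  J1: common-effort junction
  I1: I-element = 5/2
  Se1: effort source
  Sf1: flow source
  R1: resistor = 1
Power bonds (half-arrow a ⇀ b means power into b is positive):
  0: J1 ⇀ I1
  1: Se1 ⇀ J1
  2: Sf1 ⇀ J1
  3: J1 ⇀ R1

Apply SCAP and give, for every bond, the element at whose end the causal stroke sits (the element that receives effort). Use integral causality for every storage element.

bond 1 →J1  (Se1 (Se) sets effort on bond)
bond 2 →Sf1  (Sf1 (Sf) sets flow on bond)
bond 0 →I1  (J1 effort already set via bond 1)
bond 3 →R1  (0-jn J1 has e-setter on 1)

β0 stroke at I1
β1 stroke at J1
β2 stroke at Sf1
β3 stroke at R1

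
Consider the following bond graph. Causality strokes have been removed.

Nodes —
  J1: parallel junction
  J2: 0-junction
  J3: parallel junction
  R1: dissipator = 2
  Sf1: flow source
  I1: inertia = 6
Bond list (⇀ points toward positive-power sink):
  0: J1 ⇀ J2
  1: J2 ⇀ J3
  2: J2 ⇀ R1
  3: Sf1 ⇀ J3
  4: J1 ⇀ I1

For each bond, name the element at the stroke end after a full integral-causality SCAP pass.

bond 0 stroke at J1
bond 1 stroke at J3
bond 2 stroke at J2
bond 3 stroke at Sf1
bond 4 stroke at I1

bond 3 →Sf1  (source Sf1 imposes f)
bond 1 →J3  (J3: last free bond brings effort in)
bond 4 →I1  (I1 integral (f out))
bond 0 →J1  (J1 needs exactly one e-in)
bond 2 →J2  (closing 0-jn rule on J2)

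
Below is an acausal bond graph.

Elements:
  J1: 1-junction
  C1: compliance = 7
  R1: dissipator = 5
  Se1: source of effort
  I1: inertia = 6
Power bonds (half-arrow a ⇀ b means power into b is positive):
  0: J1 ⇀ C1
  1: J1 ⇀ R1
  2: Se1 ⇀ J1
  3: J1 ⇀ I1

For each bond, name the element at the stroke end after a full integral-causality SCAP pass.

β2 stroke→J1  (Se1 (Se) sets effort on bond)
β0 stroke→J1  (C1: C, integral causality)
β3 stroke→I1  (I1 outputs flow p/I1)
β1 stroke→J1  (J1 flow already set via bond 3)

β0 stroke at J1
β1 stroke at J1
β2 stroke at J1
β3 stroke at I1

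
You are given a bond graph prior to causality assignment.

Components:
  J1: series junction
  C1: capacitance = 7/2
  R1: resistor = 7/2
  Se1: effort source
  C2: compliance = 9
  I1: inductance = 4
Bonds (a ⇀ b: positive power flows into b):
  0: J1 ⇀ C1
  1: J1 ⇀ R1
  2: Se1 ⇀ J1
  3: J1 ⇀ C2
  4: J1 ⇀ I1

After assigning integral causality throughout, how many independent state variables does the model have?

#2 |J1  (source Se1 imposes e)
#0 |J1  (prefer integral on C1)
#3 |J1  (C2 integral (e out))
#4 |I1  (prefer integral on I1)
#1 |J1  (J1 flow already set via bond 4)

3  (C1, C2, I1 all integral)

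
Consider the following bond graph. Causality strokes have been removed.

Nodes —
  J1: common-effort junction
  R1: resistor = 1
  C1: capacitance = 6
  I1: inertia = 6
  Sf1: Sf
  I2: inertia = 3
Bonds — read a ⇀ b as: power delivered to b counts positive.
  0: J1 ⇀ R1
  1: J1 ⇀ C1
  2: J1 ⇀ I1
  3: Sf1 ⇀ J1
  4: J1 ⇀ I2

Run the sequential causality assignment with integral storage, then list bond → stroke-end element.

β3 stroke at Sf1  (Sf1 (Sf) sets flow on bond)
β1 stroke at J1  (C1 outputs effort q/C1)
β0 stroke at R1  (common-e at J1 fixed by 1)
β2 stroke at I1  (common-e at J1 fixed by 1)
β4 stroke at I2  (common-e at J1 fixed by 1)

#0 stroke→R1
#1 stroke→J1
#2 stroke→I1
#3 stroke→Sf1
#4 stroke→I2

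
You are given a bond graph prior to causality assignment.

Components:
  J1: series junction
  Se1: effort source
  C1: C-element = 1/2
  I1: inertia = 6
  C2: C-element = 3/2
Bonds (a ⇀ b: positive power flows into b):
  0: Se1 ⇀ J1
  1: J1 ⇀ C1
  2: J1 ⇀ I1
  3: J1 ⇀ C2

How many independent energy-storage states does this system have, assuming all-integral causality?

3  (C1, C2, I1 all integral)

#0 stroke→J1  (Se1 fixes effort; stroke away)
#1 stroke→J1  (C1 integral (e out))
#2 stroke→I1  (I1 integral (f out))
#3 stroke→J1  (J1 flow already set via bond 2)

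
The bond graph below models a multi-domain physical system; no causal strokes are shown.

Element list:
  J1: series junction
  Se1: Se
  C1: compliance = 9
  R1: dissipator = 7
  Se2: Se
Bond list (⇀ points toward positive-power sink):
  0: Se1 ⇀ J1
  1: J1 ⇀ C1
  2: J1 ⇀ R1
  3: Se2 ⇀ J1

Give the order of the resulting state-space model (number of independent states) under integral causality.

β0 →J1  (source Se1 imposes e)
β3 →J1  (Se2 fixes effort; stroke away)
β1 →J1  (C1: C, integral causality)
β2 →R1  (closing 1-jn rule on J1)

1  (C1 all integral)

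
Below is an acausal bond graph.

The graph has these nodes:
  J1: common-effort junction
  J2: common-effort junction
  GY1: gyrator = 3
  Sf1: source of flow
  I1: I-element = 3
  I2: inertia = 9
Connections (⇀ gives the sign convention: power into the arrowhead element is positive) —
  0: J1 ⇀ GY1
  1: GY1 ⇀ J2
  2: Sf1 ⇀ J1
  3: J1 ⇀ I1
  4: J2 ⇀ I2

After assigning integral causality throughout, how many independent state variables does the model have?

2  (I1, I2 all integral)

bond 2 |Sf1  (Sf1 fixes flow; stroke at Sf1)
bond 3 |I1  (I1: I, integral causality)
bond 0 |J1  (J1 needs exactly one e-in)
bond 1 |J2  (GY1 both-in/both-out from 0)
bond 4 |I2  (common-e at J2 fixed by 1)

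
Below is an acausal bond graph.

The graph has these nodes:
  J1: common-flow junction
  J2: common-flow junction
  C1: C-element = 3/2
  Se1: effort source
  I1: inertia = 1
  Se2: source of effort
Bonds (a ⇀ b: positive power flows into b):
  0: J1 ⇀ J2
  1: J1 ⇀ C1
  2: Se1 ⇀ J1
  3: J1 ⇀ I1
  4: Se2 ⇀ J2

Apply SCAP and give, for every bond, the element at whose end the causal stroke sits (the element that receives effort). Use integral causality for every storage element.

β2 |J1  (Se1 fixes effort; stroke away)
β4 |J2  (source Se2 imposes e)
β0 |J1  (closing 1-jn rule on J2)
β1 |J1  (prefer integral on C1)
β3 |I1  (J1: last free bond brings flow in)

b0 stroke→J1
b1 stroke→J1
b2 stroke→J1
b3 stroke→I1
b4 stroke→J2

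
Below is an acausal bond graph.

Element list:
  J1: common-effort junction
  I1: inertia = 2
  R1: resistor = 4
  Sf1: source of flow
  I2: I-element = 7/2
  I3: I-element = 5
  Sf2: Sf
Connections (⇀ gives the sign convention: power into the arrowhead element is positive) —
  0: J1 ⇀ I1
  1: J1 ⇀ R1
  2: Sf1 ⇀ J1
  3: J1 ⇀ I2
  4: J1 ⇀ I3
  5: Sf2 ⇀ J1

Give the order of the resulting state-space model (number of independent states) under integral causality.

3  (I1, I2, I3 all integral)

bond 2 →Sf1  (Sf1: flow source, stroke at near end)
bond 5 →Sf2  (Sf2: flow source, stroke at near end)
bond 0 →I1  (prefer integral on I1)
bond 3 →I2  (I2 outputs flow p/I2)
bond 4 →I3  (I3 integral (f out))
bond 1 →J1  (closing 0-jn rule on J1)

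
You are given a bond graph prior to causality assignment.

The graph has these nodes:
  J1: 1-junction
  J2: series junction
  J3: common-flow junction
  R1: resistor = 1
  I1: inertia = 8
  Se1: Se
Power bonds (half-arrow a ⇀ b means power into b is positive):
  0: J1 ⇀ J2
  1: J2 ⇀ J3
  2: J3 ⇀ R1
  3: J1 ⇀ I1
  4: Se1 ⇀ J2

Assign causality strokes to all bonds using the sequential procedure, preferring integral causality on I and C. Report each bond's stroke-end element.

bond 4 stroke at J2  (Se1: effort source, stroke at far end)
bond 3 stroke at I1  (I1 outputs flow p/I1)
bond 0 stroke at J1  (J1 flow already set via bond 3)
bond 1 stroke at J2  (common-f at J2 fixed by 0)
bond 2 stroke at J3  (J3 flow already set via bond 1)

bond 0 |J1
bond 1 |J2
bond 2 |J3
bond 3 |I1
bond 4 |J2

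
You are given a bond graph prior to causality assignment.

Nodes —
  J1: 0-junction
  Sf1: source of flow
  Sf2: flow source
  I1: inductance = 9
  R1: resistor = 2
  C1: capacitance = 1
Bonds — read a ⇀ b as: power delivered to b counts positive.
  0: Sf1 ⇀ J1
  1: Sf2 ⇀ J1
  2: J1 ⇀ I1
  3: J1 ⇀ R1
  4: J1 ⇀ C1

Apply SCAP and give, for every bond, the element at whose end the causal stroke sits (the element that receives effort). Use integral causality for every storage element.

b0 stroke→Sf1
b1 stroke→Sf2
b2 stroke→I1
b3 stroke→R1
b4 stroke→J1

#0 stroke→Sf1  (Sf1: flow source, stroke at near end)
#1 stroke→Sf2  (Sf2: flow source, stroke at near end)
#2 stroke→I1  (I1 outputs flow p/I1)
#4 stroke→J1  (prefer integral on C1)
#3 stroke→R1  (0-jn J1 has e-setter on 4)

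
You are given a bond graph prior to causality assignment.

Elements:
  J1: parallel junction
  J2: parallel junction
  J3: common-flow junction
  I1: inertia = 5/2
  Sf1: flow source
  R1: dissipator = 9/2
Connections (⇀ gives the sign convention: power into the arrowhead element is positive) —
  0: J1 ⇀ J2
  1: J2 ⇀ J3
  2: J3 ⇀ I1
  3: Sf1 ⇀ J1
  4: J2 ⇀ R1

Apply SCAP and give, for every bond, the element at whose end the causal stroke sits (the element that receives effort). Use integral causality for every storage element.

#3 stroke→Sf1  (source Sf1 imposes f)
#0 stroke→J1  (J1: last free bond brings effort in)
#2 stroke→I1  (I1 integral (f out))
#1 stroke→J3  (J3: bond 2 brought flow, rest push out)
#4 stroke→J2  (only one effort-in slot at J2)

β0 →J1
β1 →J3
β2 →I1
β3 →Sf1
β4 →J2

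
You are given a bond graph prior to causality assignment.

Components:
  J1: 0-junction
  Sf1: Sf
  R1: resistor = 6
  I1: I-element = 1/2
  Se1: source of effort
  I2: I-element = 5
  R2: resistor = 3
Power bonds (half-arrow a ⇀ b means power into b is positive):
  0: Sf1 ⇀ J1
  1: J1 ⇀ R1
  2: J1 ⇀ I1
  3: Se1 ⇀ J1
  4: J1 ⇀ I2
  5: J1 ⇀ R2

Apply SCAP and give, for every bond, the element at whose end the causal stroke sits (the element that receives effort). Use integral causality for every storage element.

bond 0 →Sf1
bond 1 →R1
bond 2 →I1
bond 3 →J1
bond 4 →I2
bond 5 →R2

b0 stroke→Sf1  (source Sf1 imposes f)
b3 stroke→J1  (Se1 (Se) sets effort on bond)
b1 stroke→R1  (J1 effort already set via bond 3)
b2 stroke→I1  (J1: bond 3 brought effort, rest push out)
b4 stroke→I2  (0-jn J1 has e-setter on 3)
b5 stroke→R2  (J1 effort already set via bond 3)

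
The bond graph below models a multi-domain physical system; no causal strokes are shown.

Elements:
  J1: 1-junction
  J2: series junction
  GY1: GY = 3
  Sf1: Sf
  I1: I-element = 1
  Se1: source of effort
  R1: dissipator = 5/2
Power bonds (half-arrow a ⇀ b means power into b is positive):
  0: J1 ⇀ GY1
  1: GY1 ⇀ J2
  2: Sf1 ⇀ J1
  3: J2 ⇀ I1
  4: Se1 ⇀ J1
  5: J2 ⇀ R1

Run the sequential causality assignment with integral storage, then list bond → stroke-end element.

bond 0 stroke→J1
bond 1 stroke→J2
bond 2 stroke→Sf1
bond 3 stroke→I1
bond 4 stroke→J1
bond 5 stroke→J2

β2 stroke→Sf1  (Sf1 fixes flow; stroke at Sf1)
β4 stroke→J1  (Se1 (Se) sets effort on bond)
β0 stroke→J1  (common-f at J1 fixed by 2)
β1 stroke→J2  (through GY1, causality inverts; strokes same side of GY1)
β3 stroke→I1  (I1 outputs flow p/I1)
β5 stroke→J2  (common-f at J2 fixed by 3)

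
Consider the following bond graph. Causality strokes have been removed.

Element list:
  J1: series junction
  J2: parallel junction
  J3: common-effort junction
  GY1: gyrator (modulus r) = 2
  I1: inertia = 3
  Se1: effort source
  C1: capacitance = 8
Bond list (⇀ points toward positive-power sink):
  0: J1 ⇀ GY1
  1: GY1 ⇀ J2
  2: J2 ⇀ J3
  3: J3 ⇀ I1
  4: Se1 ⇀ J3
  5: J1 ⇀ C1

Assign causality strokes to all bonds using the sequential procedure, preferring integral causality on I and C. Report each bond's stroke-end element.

β4 →J3  (Se1 fixes effort; stroke away)
β2 →J2  (0-jn J3 has e-setter on 4)
β3 →I1  (common-e at J3 fixed by 4)
β1 →GY1  (0-jn J2 has e-setter on 2)
β0 →GY1  (GY1 both-in/both-out from 1)
β5 →J1  (1-jn J1 has f-setter on 0)

b0 →GY1
b1 →GY1
b2 →J2
b3 →I1
b4 →J3
b5 →J1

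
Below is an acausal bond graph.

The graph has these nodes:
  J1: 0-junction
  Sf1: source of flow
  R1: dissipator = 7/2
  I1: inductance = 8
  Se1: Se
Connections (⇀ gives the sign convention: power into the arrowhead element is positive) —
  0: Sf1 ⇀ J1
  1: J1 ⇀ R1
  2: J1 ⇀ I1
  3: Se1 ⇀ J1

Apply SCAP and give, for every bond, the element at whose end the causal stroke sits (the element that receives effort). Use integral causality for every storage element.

bond 0 stroke→Sf1  (Sf1 (Sf) sets flow on bond)
bond 3 stroke→J1  (Se1: effort source, stroke at far end)
bond 1 stroke→R1  (common-e at J1 fixed by 3)
bond 2 stroke→I1  (common-e at J1 fixed by 3)

bond 0 →Sf1
bond 1 →R1
bond 2 →I1
bond 3 →J1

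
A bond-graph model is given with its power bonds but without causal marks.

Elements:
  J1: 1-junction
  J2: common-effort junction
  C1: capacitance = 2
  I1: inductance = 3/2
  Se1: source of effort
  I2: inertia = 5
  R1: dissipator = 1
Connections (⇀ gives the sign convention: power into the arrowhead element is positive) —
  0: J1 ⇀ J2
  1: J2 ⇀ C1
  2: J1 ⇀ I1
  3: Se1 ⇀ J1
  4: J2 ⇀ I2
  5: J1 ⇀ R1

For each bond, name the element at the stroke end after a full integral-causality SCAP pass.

b3 →J1  (Se1: effort source, stroke at far end)
b1 →J2  (C1: C, integral causality)
b0 →J1  (common-e at J2 fixed by 1)
b4 →I2  (0-jn J2 has e-setter on 1)
b2 →I1  (I1 outputs flow p/I1)
b5 →J1  (1-jn J1 has f-setter on 2)

β0 →J1
β1 →J2
β2 →I1
β3 →J1
β4 →I2
β5 →J1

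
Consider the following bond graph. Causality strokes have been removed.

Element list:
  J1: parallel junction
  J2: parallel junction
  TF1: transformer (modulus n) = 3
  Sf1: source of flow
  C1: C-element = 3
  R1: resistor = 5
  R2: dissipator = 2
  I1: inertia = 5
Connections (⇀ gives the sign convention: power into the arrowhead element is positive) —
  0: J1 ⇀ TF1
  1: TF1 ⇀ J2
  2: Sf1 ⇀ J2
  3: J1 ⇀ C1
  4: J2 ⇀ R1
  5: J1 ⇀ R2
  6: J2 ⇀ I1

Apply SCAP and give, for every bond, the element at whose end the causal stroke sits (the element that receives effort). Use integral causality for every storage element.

β0 |TF1
β1 |J2
β2 |Sf1
β3 |J1
β4 |R1
β5 |R2
β6 |I1

β2 stroke→Sf1  (Sf1 fixes flow; stroke at Sf1)
β3 stroke→J1  (C1 integral (e out))
β0 stroke→TF1  (common-e at J1 fixed by 3)
β5 stroke→R2  (J1: bond 3 brought effort, rest push out)
β1 stroke→J2  (TF1 one-in-one-out from 0)
β4 stroke→R1  (J2 effort already set via bond 1)
β6 stroke→I1  (0-jn J2 has e-setter on 1)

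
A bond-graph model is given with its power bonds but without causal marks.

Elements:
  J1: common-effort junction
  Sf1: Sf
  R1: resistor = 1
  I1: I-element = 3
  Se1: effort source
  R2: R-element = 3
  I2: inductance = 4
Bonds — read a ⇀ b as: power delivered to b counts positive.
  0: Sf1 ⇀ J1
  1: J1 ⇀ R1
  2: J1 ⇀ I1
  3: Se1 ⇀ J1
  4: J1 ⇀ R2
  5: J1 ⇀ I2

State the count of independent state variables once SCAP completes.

#0 →Sf1  (Sf1 fixes flow; stroke at Sf1)
#3 →J1  (Se1 fixes effort; stroke away)
#1 →R1  (J1 effort already set via bond 3)
#2 →I1  (0-jn J1 has e-setter on 3)
#4 →R2  (J1 effort already set via bond 3)
#5 →I2  (0-jn J1 has e-setter on 3)

2  (I1, I2 all integral)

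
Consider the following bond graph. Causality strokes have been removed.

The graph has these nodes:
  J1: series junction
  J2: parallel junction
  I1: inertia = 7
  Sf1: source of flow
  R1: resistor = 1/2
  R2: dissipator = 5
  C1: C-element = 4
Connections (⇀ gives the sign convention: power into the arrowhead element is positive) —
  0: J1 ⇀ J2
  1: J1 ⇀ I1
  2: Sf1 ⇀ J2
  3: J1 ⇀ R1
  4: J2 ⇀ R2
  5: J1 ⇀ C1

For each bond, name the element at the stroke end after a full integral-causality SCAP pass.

b0 stroke at J1
b1 stroke at I1
b2 stroke at Sf1
b3 stroke at J1
b4 stroke at J2
b5 stroke at J1

b2 stroke→Sf1  (Sf1: flow source, stroke at near end)
b1 stroke→I1  (I1 outputs flow p/I1)
b0 stroke→J1  (1-jn J1 has f-setter on 1)
b3 stroke→J1  (common-f at J1 fixed by 1)
b5 stroke→J1  (J1 flow already set via bond 1)
b4 stroke→J2  (closing 0-jn rule on J2)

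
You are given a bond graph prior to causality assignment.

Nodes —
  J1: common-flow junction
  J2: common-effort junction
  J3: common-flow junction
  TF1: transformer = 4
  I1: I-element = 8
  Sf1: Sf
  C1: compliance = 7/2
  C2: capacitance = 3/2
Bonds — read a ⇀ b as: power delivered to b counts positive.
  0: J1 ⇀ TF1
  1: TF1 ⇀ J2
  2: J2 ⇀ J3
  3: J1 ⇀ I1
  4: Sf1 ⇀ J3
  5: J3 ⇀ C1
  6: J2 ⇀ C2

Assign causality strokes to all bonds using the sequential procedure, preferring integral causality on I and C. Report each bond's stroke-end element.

b0 stroke at J1
b1 stroke at TF1
b2 stroke at J3
b3 stroke at I1
b4 stroke at Sf1
b5 stroke at J3
b6 stroke at J2

β4 stroke at Sf1  (Sf1 fixes flow; stroke at Sf1)
β2 stroke at J3  (J3: bond 4 brought flow, rest push out)
β5 stroke at J3  (J3: bond 4 brought flow, rest push out)
β3 stroke at I1  (I1 integral (f out))
β0 stroke at J1  (common-f at J1 fixed by 3)
β1 stroke at TF1  (TF1 one-in-one-out from 0)
β6 stroke at J2  (closing 0-jn rule on J2)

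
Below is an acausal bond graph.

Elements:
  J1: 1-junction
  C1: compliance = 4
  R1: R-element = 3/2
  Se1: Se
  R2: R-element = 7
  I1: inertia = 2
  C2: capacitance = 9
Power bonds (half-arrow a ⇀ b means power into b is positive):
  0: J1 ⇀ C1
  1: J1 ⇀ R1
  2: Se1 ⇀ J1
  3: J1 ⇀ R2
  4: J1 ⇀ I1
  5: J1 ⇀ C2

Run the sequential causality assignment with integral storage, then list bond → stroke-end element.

β2 stroke at J1  (Se1: effort source, stroke at far end)
β0 stroke at J1  (C1 outputs effort q/C1)
β4 stroke at I1  (I1: I, integral causality)
β1 stroke at J1  (J1 flow already set via bond 4)
β3 stroke at J1  (J1 flow already set via bond 4)
β5 stroke at J1  (1-jn J1 has f-setter on 4)

b0 stroke→J1
b1 stroke→J1
b2 stroke→J1
b3 stroke→J1
b4 stroke→I1
b5 stroke→J1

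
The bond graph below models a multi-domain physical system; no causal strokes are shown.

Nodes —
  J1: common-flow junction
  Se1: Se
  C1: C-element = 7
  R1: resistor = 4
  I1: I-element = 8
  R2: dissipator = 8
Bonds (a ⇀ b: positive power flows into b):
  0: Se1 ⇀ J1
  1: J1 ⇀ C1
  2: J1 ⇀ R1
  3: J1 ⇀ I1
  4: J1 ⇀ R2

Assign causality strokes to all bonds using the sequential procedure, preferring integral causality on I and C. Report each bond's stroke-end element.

bond 0 stroke→J1
bond 1 stroke→J1
bond 2 stroke→J1
bond 3 stroke→I1
bond 4 stroke→J1

b0 stroke at J1  (source Se1 imposes e)
b1 stroke at J1  (C1 outputs effort q/C1)
b3 stroke at I1  (prefer integral on I1)
b2 stroke at J1  (J1: bond 3 brought flow, rest push out)
b4 stroke at J1  (1-jn J1 has f-setter on 3)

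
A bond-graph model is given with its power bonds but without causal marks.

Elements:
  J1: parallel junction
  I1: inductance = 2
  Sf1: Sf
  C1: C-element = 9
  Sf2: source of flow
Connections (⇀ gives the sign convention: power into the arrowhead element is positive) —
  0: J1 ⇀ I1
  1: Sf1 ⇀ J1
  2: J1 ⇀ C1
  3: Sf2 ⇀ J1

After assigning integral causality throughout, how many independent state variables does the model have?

2  (C1, I1 all integral)

bond 1 →Sf1  (source Sf1 imposes f)
bond 3 →Sf2  (source Sf2 imposes f)
bond 0 →I1  (I1: I, integral causality)
bond 2 →J1  (J1 needs exactly one e-in)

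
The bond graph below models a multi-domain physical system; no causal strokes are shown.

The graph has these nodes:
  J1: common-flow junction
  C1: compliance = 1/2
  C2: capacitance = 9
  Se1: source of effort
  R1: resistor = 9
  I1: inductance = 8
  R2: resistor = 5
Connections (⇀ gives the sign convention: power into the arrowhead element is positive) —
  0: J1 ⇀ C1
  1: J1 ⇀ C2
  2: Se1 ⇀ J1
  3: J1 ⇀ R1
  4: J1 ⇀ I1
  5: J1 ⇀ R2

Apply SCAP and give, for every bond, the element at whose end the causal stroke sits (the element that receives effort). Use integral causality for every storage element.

#0 →J1
#1 →J1
#2 →J1
#3 →J1
#4 →I1
#5 →J1

b2 stroke→J1  (Se1 fixes effort; stroke away)
b0 stroke→J1  (C1 integral (e out))
b1 stroke→J1  (prefer integral on C2)
b4 stroke→I1  (I1: I, integral causality)
b3 stroke→J1  (common-f at J1 fixed by 4)
b5 stroke→J1  (common-f at J1 fixed by 4)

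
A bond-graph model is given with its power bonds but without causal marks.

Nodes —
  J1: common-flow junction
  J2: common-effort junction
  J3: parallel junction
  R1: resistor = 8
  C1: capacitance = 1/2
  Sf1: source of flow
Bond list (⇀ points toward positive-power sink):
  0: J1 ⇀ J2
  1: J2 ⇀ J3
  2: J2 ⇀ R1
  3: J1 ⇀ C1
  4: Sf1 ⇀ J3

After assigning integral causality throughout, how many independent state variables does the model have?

1  (C1 all integral)

β4 stroke at Sf1  (Sf1: flow source, stroke at near end)
β1 stroke at J3  (J3 needs exactly one e-in)
β3 stroke at J1  (C1 integral (e out))
β0 stroke at J2  (J1: last free bond brings flow in)
β2 stroke at R1  (J2 effort already set via bond 0)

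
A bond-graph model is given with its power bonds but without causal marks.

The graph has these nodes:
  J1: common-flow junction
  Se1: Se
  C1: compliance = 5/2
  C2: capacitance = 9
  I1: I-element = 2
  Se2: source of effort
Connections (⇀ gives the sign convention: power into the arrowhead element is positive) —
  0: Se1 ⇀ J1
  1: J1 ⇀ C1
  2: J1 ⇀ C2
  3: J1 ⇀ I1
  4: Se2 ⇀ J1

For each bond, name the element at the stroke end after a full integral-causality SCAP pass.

β0 →J1  (source Se1 imposes e)
β4 →J1  (source Se2 imposes e)
β1 →J1  (C1 integral (e out))
β2 →J1  (prefer integral on C2)
β3 →I1  (only one flow-in slot at J1)

b0 stroke→J1
b1 stroke→J1
b2 stroke→J1
b3 stroke→I1
b4 stroke→J1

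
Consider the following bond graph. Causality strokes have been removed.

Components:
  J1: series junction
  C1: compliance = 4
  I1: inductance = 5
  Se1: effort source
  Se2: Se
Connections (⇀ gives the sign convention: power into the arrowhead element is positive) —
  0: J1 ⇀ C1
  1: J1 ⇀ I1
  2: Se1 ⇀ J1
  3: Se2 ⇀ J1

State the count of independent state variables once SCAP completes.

2  (C1, I1 all integral)

bond 2 stroke→J1  (source Se1 imposes e)
bond 3 stroke→J1  (Se2 fixes effort; stroke away)
bond 0 stroke→J1  (C1: C, integral causality)
bond 1 stroke→I1  (J1: last free bond brings flow in)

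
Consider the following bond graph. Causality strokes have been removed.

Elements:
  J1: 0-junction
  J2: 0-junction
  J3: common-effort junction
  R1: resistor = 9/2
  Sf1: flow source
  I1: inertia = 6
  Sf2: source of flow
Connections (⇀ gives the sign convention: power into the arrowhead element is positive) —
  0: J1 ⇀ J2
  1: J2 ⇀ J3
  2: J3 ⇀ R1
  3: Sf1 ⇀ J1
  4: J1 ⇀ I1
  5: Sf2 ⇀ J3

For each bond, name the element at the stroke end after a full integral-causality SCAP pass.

β0 |J1
β1 |J2
β2 |J3
β3 |Sf1
β4 |I1
β5 |Sf2

b3 |Sf1  (Sf1: flow source, stroke at near end)
b5 |Sf2  (Sf2 (Sf) sets flow on bond)
b4 |I1  (I1 integral (f out))
b0 |J1  (only one effort-in slot at J1)
b1 |J2  (J2: last free bond brings effort in)
b2 |J3  (J3: last free bond brings effort in)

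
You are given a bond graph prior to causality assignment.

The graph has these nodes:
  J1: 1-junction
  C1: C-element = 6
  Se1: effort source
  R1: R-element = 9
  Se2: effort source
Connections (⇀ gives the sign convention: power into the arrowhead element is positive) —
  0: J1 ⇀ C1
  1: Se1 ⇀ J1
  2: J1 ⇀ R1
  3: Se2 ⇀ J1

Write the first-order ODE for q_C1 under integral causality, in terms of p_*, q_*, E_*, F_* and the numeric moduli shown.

b1 stroke→J1  (Se1 (Se) sets effort on bond)
b3 stroke→J1  (Se2 fixes effort; stroke away)
b0 stroke→J1  (C1 outputs effort q/C1)
b2 stroke→R1  (J1 needs exactly one f-in)

dq_C1/dt = E_Se1/9 + E_Se2/9 - q_C1/54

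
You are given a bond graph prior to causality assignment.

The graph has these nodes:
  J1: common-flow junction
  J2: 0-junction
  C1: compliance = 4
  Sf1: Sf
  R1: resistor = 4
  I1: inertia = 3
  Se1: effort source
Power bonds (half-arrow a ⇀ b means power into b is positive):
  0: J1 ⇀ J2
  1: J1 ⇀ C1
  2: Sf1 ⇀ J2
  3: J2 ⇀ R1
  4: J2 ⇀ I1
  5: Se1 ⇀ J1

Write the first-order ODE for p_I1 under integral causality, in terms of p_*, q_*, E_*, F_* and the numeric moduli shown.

dp_I1/dt = E_Se1 - q_C1/4

β2 |Sf1  (Sf1 (Sf) sets flow on bond)
β5 |J1  (Se1 (Se) sets effort on bond)
β1 |J1  (C1 outputs effort q/C1)
β0 |J2  (J1: last free bond brings flow in)
β3 |R1  (J2 effort already set via bond 0)
β4 |I1  (J2: bond 0 brought effort, rest push out)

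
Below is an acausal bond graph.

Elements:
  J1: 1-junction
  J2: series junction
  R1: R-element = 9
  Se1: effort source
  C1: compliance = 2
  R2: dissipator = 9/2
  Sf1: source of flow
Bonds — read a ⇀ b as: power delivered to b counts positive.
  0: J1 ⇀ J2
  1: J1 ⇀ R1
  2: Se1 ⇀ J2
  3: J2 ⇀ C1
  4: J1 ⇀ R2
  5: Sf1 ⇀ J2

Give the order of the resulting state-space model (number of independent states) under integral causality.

1  (C1 all integral)

β2 |J2  (Se1 fixes effort; stroke away)
β5 |Sf1  (Sf1: flow source, stroke at near end)
β0 |J2  (J2: bond 5 brought flow, rest push out)
β3 |J2  (1-jn J2 has f-setter on 5)
β1 |J1  (J1 flow already set via bond 0)
β4 |J1  (J1 flow already set via bond 0)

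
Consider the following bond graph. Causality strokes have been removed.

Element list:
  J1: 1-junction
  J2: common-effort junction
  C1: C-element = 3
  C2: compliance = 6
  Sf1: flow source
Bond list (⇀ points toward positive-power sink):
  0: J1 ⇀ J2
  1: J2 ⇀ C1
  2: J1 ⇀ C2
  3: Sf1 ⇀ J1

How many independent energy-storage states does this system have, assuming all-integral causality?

2  (C1, C2 all integral)

b3 |Sf1  (Sf1 (Sf) sets flow on bond)
b0 |J1  (common-f at J1 fixed by 3)
b2 |J1  (J1 flow already set via bond 3)
b1 |J2  (only one effort-in slot at J2)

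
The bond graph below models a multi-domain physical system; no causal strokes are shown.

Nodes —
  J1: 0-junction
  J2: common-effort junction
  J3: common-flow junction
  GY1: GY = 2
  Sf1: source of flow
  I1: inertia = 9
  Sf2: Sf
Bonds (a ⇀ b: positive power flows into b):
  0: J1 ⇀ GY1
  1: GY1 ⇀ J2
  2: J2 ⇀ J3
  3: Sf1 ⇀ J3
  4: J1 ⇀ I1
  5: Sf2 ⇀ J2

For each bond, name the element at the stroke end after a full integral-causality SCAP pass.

bond 3 stroke at Sf1  (source Sf1 imposes f)
bond 5 stroke at Sf2  (Sf2 fixes flow; stroke at Sf2)
bond 2 stroke at J3  (common-f at J3 fixed by 3)
bond 1 stroke at J2  (only one effort-in slot at J2)
bond 0 stroke at J1  (through GY1, causality inverts; strokes same side of GY1)
bond 4 stroke at I1  (J1: bond 0 brought effort, rest push out)

β0 stroke→J1
β1 stroke→J2
β2 stroke→J3
β3 stroke→Sf1
β4 stroke→I1
β5 stroke→Sf2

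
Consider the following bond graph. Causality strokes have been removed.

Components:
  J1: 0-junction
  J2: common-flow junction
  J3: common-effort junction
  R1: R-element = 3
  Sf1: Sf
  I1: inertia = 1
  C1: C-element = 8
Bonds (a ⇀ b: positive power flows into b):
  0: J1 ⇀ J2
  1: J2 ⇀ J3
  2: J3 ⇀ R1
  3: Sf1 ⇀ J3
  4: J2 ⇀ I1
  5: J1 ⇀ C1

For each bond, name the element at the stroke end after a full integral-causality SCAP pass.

#3 stroke→Sf1  (Sf1 (Sf) sets flow on bond)
#4 stroke→I1  (I1 outputs flow p/I1)
#0 stroke→J2  (1-jn J2 has f-setter on 4)
#1 stroke→J2  (J2: bond 4 brought flow, rest push out)
#2 stroke→J3  (closing 0-jn rule on J3)
#5 stroke→J1  (J1: last free bond brings effort in)

bond 0 stroke→J2
bond 1 stroke→J2
bond 2 stroke→J3
bond 3 stroke→Sf1
bond 4 stroke→I1
bond 5 stroke→J1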